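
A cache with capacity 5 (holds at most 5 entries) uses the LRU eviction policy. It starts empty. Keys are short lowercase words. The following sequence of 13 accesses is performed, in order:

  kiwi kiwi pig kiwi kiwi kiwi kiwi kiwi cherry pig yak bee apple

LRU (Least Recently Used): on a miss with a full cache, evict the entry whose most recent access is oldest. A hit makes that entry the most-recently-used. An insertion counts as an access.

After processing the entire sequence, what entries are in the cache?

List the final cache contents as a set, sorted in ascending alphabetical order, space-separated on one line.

Answer: apple bee cherry pig yak

Derivation:
LRU simulation (capacity=5):
  1. access kiwi: MISS. Cache (LRU->MRU): [kiwi]
  2. access kiwi: HIT. Cache (LRU->MRU): [kiwi]
  3. access pig: MISS. Cache (LRU->MRU): [kiwi pig]
  4. access kiwi: HIT. Cache (LRU->MRU): [pig kiwi]
  5. access kiwi: HIT. Cache (LRU->MRU): [pig kiwi]
  6. access kiwi: HIT. Cache (LRU->MRU): [pig kiwi]
  7. access kiwi: HIT. Cache (LRU->MRU): [pig kiwi]
  8. access kiwi: HIT. Cache (LRU->MRU): [pig kiwi]
  9. access cherry: MISS. Cache (LRU->MRU): [pig kiwi cherry]
  10. access pig: HIT. Cache (LRU->MRU): [kiwi cherry pig]
  11. access yak: MISS. Cache (LRU->MRU): [kiwi cherry pig yak]
  12. access bee: MISS. Cache (LRU->MRU): [kiwi cherry pig yak bee]
  13. access apple: MISS, evict kiwi. Cache (LRU->MRU): [cherry pig yak bee apple]
Total: 7 hits, 6 misses, 1 evictions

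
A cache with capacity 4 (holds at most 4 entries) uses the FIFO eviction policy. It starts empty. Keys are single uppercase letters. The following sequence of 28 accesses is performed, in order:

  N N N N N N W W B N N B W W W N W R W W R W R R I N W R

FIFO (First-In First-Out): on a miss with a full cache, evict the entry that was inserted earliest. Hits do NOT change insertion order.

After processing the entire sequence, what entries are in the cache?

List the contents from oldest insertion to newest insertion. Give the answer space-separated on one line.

Answer: R I N W

Derivation:
FIFO simulation (capacity=4):
  1. access N: MISS. Cache (old->new): [N]
  2. access N: HIT. Cache (old->new): [N]
  3. access N: HIT. Cache (old->new): [N]
  4. access N: HIT. Cache (old->new): [N]
  5. access N: HIT. Cache (old->new): [N]
  6. access N: HIT. Cache (old->new): [N]
  7. access W: MISS. Cache (old->new): [N W]
  8. access W: HIT. Cache (old->new): [N W]
  9. access B: MISS. Cache (old->new): [N W B]
  10. access N: HIT. Cache (old->new): [N W B]
  11. access N: HIT. Cache (old->new): [N W B]
  12. access B: HIT. Cache (old->new): [N W B]
  13. access W: HIT. Cache (old->new): [N W B]
  14. access W: HIT. Cache (old->new): [N W B]
  15. access W: HIT. Cache (old->new): [N W B]
  16. access N: HIT. Cache (old->new): [N W B]
  17. access W: HIT. Cache (old->new): [N W B]
  18. access R: MISS. Cache (old->new): [N W B R]
  19. access W: HIT. Cache (old->new): [N W B R]
  20. access W: HIT. Cache (old->new): [N W B R]
  21. access R: HIT. Cache (old->new): [N W B R]
  22. access W: HIT. Cache (old->new): [N W B R]
  23. access R: HIT. Cache (old->new): [N W B R]
  24. access R: HIT. Cache (old->new): [N W B R]
  25. access I: MISS, evict N. Cache (old->new): [W B R I]
  26. access N: MISS, evict W. Cache (old->new): [B R I N]
  27. access W: MISS, evict B. Cache (old->new): [R I N W]
  28. access R: HIT. Cache (old->new): [R I N W]
Total: 21 hits, 7 misses, 3 evictions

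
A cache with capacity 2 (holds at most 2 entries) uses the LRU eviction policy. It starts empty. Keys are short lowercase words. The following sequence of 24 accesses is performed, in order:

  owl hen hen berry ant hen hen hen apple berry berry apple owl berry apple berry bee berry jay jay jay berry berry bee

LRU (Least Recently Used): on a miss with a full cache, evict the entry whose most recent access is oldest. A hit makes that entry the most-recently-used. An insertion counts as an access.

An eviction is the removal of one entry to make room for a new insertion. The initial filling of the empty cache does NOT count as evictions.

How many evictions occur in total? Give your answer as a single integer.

LRU simulation (capacity=2):
  1. access owl: MISS. Cache (LRU->MRU): [owl]
  2. access hen: MISS. Cache (LRU->MRU): [owl hen]
  3. access hen: HIT. Cache (LRU->MRU): [owl hen]
  4. access berry: MISS, evict owl. Cache (LRU->MRU): [hen berry]
  5. access ant: MISS, evict hen. Cache (LRU->MRU): [berry ant]
  6. access hen: MISS, evict berry. Cache (LRU->MRU): [ant hen]
  7. access hen: HIT. Cache (LRU->MRU): [ant hen]
  8. access hen: HIT. Cache (LRU->MRU): [ant hen]
  9. access apple: MISS, evict ant. Cache (LRU->MRU): [hen apple]
  10. access berry: MISS, evict hen. Cache (LRU->MRU): [apple berry]
  11. access berry: HIT. Cache (LRU->MRU): [apple berry]
  12. access apple: HIT. Cache (LRU->MRU): [berry apple]
  13. access owl: MISS, evict berry. Cache (LRU->MRU): [apple owl]
  14. access berry: MISS, evict apple. Cache (LRU->MRU): [owl berry]
  15. access apple: MISS, evict owl. Cache (LRU->MRU): [berry apple]
  16. access berry: HIT. Cache (LRU->MRU): [apple berry]
  17. access bee: MISS, evict apple. Cache (LRU->MRU): [berry bee]
  18. access berry: HIT. Cache (LRU->MRU): [bee berry]
  19. access jay: MISS, evict bee. Cache (LRU->MRU): [berry jay]
  20. access jay: HIT. Cache (LRU->MRU): [berry jay]
  21. access jay: HIT. Cache (LRU->MRU): [berry jay]
  22. access berry: HIT. Cache (LRU->MRU): [jay berry]
  23. access berry: HIT. Cache (LRU->MRU): [jay berry]
  24. access bee: MISS, evict jay. Cache (LRU->MRU): [berry bee]
Total: 11 hits, 13 misses, 11 evictions

Answer: 11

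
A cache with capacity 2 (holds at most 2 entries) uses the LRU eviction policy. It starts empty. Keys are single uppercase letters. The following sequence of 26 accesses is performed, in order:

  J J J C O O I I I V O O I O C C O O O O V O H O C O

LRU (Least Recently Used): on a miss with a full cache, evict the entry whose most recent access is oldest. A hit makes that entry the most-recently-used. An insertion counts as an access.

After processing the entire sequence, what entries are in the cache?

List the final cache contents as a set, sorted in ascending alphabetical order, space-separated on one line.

LRU simulation (capacity=2):
  1. access J: MISS. Cache (LRU->MRU): [J]
  2. access J: HIT. Cache (LRU->MRU): [J]
  3. access J: HIT. Cache (LRU->MRU): [J]
  4. access C: MISS. Cache (LRU->MRU): [J C]
  5. access O: MISS, evict J. Cache (LRU->MRU): [C O]
  6. access O: HIT. Cache (LRU->MRU): [C O]
  7. access I: MISS, evict C. Cache (LRU->MRU): [O I]
  8. access I: HIT. Cache (LRU->MRU): [O I]
  9. access I: HIT. Cache (LRU->MRU): [O I]
  10. access V: MISS, evict O. Cache (LRU->MRU): [I V]
  11. access O: MISS, evict I. Cache (LRU->MRU): [V O]
  12. access O: HIT. Cache (LRU->MRU): [V O]
  13. access I: MISS, evict V. Cache (LRU->MRU): [O I]
  14. access O: HIT. Cache (LRU->MRU): [I O]
  15. access C: MISS, evict I. Cache (LRU->MRU): [O C]
  16. access C: HIT. Cache (LRU->MRU): [O C]
  17. access O: HIT. Cache (LRU->MRU): [C O]
  18. access O: HIT. Cache (LRU->MRU): [C O]
  19. access O: HIT. Cache (LRU->MRU): [C O]
  20. access O: HIT. Cache (LRU->MRU): [C O]
  21. access V: MISS, evict C. Cache (LRU->MRU): [O V]
  22. access O: HIT. Cache (LRU->MRU): [V O]
  23. access H: MISS, evict V. Cache (LRU->MRU): [O H]
  24. access O: HIT. Cache (LRU->MRU): [H O]
  25. access C: MISS, evict H. Cache (LRU->MRU): [O C]
  26. access O: HIT. Cache (LRU->MRU): [C O]
Total: 15 hits, 11 misses, 9 evictions

Answer: C O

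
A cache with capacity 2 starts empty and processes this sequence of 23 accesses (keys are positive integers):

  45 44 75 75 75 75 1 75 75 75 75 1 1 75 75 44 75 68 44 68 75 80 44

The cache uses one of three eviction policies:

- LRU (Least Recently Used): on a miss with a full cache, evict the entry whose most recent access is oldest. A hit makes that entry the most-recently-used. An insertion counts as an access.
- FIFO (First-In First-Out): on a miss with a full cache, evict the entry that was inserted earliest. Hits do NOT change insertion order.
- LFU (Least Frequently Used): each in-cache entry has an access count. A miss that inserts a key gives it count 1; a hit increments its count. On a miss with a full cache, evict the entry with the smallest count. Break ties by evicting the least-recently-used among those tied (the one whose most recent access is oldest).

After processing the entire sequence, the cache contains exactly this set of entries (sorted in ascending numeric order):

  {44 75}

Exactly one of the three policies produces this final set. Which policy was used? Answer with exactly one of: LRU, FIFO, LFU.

Answer: LFU

Derivation:
Simulating under each policy and comparing final sets:
  LRU: final set = {44 80} -> differs
  FIFO: final set = {44 80} -> differs
  LFU: final set = {44 75} -> MATCHES target
Only LFU produces the target set.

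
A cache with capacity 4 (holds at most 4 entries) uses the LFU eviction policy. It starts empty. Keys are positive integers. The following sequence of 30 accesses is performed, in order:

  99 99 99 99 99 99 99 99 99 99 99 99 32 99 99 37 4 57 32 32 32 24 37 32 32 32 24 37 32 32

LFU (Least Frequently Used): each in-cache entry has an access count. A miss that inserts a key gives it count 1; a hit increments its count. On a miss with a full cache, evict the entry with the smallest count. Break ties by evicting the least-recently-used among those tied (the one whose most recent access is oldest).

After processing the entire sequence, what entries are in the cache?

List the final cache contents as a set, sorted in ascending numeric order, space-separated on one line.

LFU simulation (capacity=4):
  1. access 99: MISS. Cache: [99(c=1)]
  2. access 99: HIT, count now 2. Cache: [99(c=2)]
  3. access 99: HIT, count now 3. Cache: [99(c=3)]
  4. access 99: HIT, count now 4. Cache: [99(c=4)]
  5. access 99: HIT, count now 5. Cache: [99(c=5)]
  6. access 99: HIT, count now 6. Cache: [99(c=6)]
  7. access 99: HIT, count now 7. Cache: [99(c=7)]
  8. access 99: HIT, count now 8. Cache: [99(c=8)]
  9. access 99: HIT, count now 9. Cache: [99(c=9)]
  10. access 99: HIT, count now 10. Cache: [99(c=10)]
  11. access 99: HIT, count now 11. Cache: [99(c=11)]
  12. access 99: HIT, count now 12. Cache: [99(c=12)]
  13. access 32: MISS. Cache: [32(c=1) 99(c=12)]
  14. access 99: HIT, count now 13. Cache: [32(c=1) 99(c=13)]
  15. access 99: HIT, count now 14. Cache: [32(c=1) 99(c=14)]
  16. access 37: MISS. Cache: [32(c=1) 37(c=1) 99(c=14)]
  17. access 4: MISS. Cache: [32(c=1) 37(c=1) 4(c=1) 99(c=14)]
  18. access 57: MISS, evict 32(c=1). Cache: [37(c=1) 4(c=1) 57(c=1) 99(c=14)]
  19. access 32: MISS, evict 37(c=1). Cache: [4(c=1) 57(c=1) 32(c=1) 99(c=14)]
  20. access 32: HIT, count now 2. Cache: [4(c=1) 57(c=1) 32(c=2) 99(c=14)]
  21. access 32: HIT, count now 3. Cache: [4(c=1) 57(c=1) 32(c=3) 99(c=14)]
  22. access 24: MISS, evict 4(c=1). Cache: [57(c=1) 24(c=1) 32(c=3) 99(c=14)]
  23. access 37: MISS, evict 57(c=1). Cache: [24(c=1) 37(c=1) 32(c=3) 99(c=14)]
  24. access 32: HIT, count now 4. Cache: [24(c=1) 37(c=1) 32(c=4) 99(c=14)]
  25. access 32: HIT, count now 5. Cache: [24(c=1) 37(c=1) 32(c=5) 99(c=14)]
  26. access 32: HIT, count now 6. Cache: [24(c=1) 37(c=1) 32(c=6) 99(c=14)]
  27. access 24: HIT, count now 2. Cache: [37(c=1) 24(c=2) 32(c=6) 99(c=14)]
  28. access 37: HIT, count now 2. Cache: [24(c=2) 37(c=2) 32(c=6) 99(c=14)]
  29. access 32: HIT, count now 7. Cache: [24(c=2) 37(c=2) 32(c=7) 99(c=14)]
  30. access 32: HIT, count now 8. Cache: [24(c=2) 37(c=2) 32(c=8) 99(c=14)]
Total: 22 hits, 8 misses, 4 evictions

Answer: 24 32 37 99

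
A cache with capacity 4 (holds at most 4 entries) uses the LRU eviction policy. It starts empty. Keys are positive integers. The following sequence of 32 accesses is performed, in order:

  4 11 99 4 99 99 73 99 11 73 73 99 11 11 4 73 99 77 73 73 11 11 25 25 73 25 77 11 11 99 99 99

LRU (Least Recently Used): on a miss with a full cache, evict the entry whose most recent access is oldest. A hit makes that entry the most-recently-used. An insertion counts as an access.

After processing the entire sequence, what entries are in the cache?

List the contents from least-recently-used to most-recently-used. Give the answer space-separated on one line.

Answer: 25 77 11 99

Derivation:
LRU simulation (capacity=4):
  1. access 4: MISS. Cache (LRU->MRU): [4]
  2. access 11: MISS. Cache (LRU->MRU): [4 11]
  3. access 99: MISS. Cache (LRU->MRU): [4 11 99]
  4. access 4: HIT. Cache (LRU->MRU): [11 99 4]
  5. access 99: HIT. Cache (LRU->MRU): [11 4 99]
  6. access 99: HIT. Cache (LRU->MRU): [11 4 99]
  7. access 73: MISS. Cache (LRU->MRU): [11 4 99 73]
  8. access 99: HIT. Cache (LRU->MRU): [11 4 73 99]
  9. access 11: HIT. Cache (LRU->MRU): [4 73 99 11]
  10. access 73: HIT. Cache (LRU->MRU): [4 99 11 73]
  11. access 73: HIT. Cache (LRU->MRU): [4 99 11 73]
  12. access 99: HIT. Cache (LRU->MRU): [4 11 73 99]
  13. access 11: HIT. Cache (LRU->MRU): [4 73 99 11]
  14. access 11: HIT. Cache (LRU->MRU): [4 73 99 11]
  15. access 4: HIT. Cache (LRU->MRU): [73 99 11 4]
  16. access 73: HIT. Cache (LRU->MRU): [99 11 4 73]
  17. access 99: HIT. Cache (LRU->MRU): [11 4 73 99]
  18. access 77: MISS, evict 11. Cache (LRU->MRU): [4 73 99 77]
  19. access 73: HIT. Cache (LRU->MRU): [4 99 77 73]
  20. access 73: HIT. Cache (LRU->MRU): [4 99 77 73]
  21. access 11: MISS, evict 4. Cache (LRU->MRU): [99 77 73 11]
  22. access 11: HIT. Cache (LRU->MRU): [99 77 73 11]
  23. access 25: MISS, evict 99. Cache (LRU->MRU): [77 73 11 25]
  24. access 25: HIT. Cache (LRU->MRU): [77 73 11 25]
  25. access 73: HIT. Cache (LRU->MRU): [77 11 25 73]
  26. access 25: HIT. Cache (LRU->MRU): [77 11 73 25]
  27. access 77: HIT. Cache (LRU->MRU): [11 73 25 77]
  28. access 11: HIT. Cache (LRU->MRU): [73 25 77 11]
  29. access 11: HIT. Cache (LRU->MRU): [73 25 77 11]
  30. access 99: MISS, evict 73. Cache (LRU->MRU): [25 77 11 99]
  31. access 99: HIT. Cache (LRU->MRU): [25 77 11 99]
  32. access 99: HIT. Cache (LRU->MRU): [25 77 11 99]
Total: 24 hits, 8 misses, 4 evictions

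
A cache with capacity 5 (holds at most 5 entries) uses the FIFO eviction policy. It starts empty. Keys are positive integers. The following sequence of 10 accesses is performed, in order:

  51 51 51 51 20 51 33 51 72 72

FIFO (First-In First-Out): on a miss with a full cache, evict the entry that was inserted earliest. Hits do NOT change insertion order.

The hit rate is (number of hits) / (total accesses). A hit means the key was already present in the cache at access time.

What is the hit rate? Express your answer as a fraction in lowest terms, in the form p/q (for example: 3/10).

FIFO simulation (capacity=5):
  1. access 51: MISS. Cache (old->new): [51]
  2. access 51: HIT. Cache (old->new): [51]
  3. access 51: HIT. Cache (old->new): [51]
  4. access 51: HIT. Cache (old->new): [51]
  5. access 20: MISS. Cache (old->new): [51 20]
  6. access 51: HIT. Cache (old->new): [51 20]
  7. access 33: MISS. Cache (old->new): [51 20 33]
  8. access 51: HIT. Cache (old->new): [51 20 33]
  9. access 72: MISS. Cache (old->new): [51 20 33 72]
  10. access 72: HIT. Cache (old->new): [51 20 33 72]
Total: 6 hits, 4 misses, 0 evictions

Hit rate = 6/10 = 3/5

Answer: 3/5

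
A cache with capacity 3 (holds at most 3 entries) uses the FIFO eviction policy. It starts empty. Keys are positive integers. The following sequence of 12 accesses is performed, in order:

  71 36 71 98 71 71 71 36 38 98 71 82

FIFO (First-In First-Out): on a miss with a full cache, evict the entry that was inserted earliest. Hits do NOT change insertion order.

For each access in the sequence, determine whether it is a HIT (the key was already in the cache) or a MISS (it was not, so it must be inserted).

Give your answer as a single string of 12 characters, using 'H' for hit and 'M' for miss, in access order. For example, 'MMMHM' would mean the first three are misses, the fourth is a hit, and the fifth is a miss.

Answer: MMHMHHHHMHMM

Derivation:
FIFO simulation (capacity=3):
  1. access 71: MISS. Cache (old->new): [71]
  2. access 36: MISS. Cache (old->new): [71 36]
  3. access 71: HIT. Cache (old->new): [71 36]
  4. access 98: MISS. Cache (old->new): [71 36 98]
  5. access 71: HIT. Cache (old->new): [71 36 98]
  6. access 71: HIT. Cache (old->new): [71 36 98]
  7. access 71: HIT. Cache (old->new): [71 36 98]
  8. access 36: HIT. Cache (old->new): [71 36 98]
  9. access 38: MISS, evict 71. Cache (old->new): [36 98 38]
  10. access 98: HIT. Cache (old->new): [36 98 38]
  11. access 71: MISS, evict 36. Cache (old->new): [98 38 71]
  12. access 82: MISS, evict 98. Cache (old->new): [38 71 82]
Total: 6 hits, 6 misses, 3 evictions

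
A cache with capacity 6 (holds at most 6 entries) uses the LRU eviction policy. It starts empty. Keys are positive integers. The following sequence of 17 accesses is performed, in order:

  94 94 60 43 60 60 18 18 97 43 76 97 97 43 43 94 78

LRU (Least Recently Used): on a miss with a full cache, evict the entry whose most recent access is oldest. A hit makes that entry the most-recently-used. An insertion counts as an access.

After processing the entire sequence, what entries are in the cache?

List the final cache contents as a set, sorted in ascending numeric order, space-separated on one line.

LRU simulation (capacity=6):
  1. access 94: MISS. Cache (LRU->MRU): [94]
  2. access 94: HIT. Cache (LRU->MRU): [94]
  3. access 60: MISS. Cache (LRU->MRU): [94 60]
  4. access 43: MISS. Cache (LRU->MRU): [94 60 43]
  5. access 60: HIT. Cache (LRU->MRU): [94 43 60]
  6. access 60: HIT. Cache (LRU->MRU): [94 43 60]
  7. access 18: MISS. Cache (LRU->MRU): [94 43 60 18]
  8. access 18: HIT. Cache (LRU->MRU): [94 43 60 18]
  9. access 97: MISS. Cache (LRU->MRU): [94 43 60 18 97]
  10. access 43: HIT. Cache (LRU->MRU): [94 60 18 97 43]
  11. access 76: MISS. Cache (LRU->MRU): [94 60 18 97 43 76]
  12. access 97: HIT. Cache (LRU->MRU): [94 60 18 43 76 97]
  13. access 97: HIT. Cache (LRU->MRU): [94 60 18 43 76 97]
  14. access 43: HIT. Cache (LRU->MRU): [94 60 18 76 97 43]
  15. access 43: HIT. Cache (LRU->MRU): [94 60 18 76 97 43]
  16. access 94: HIT. Cache (LRU->MRU): [60 18 76 97 43 94]
  17. access 78: MISS, evict 60. Cache (LRU->MRU): [18 76 97 43 94 78]
Total: 10 hits, 7 misses, 1 evictions

Answer: 18 43 76 78 94 97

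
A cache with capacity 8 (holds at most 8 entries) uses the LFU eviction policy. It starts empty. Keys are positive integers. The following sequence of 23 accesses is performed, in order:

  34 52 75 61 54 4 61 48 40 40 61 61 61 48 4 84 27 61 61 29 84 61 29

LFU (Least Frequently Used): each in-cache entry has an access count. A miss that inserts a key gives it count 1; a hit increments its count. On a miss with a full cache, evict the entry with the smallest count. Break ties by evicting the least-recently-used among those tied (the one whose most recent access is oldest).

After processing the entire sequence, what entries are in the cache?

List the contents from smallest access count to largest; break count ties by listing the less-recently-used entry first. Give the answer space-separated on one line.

LFU simulation (capacity=8):
  1. access 34: MISS. Cache: [34(c=1)]
  2. access 52: MISS. Cache: [34(c=1) 52(c=1)]
  3. access 75: MISS. Cache: [34(c=1) 52(c=1) 75(c=1)]
  4. access 61: MISS. Cache: [34(c=1) 52(c=1) 75(c=1) 61(c=1)]
  5. access 54: MISS. Cache: [34(c=1) 52(c=1) 75(c=1) 61(c=1) 54(c=1)]
  6. access 4: MISS. Cache: [34(c=1) 52(c=1) 75(c=1) 61(c=1) 54(c=1) 4(c=1)]
  7. access 61: HIT, count now 2. Cache: [34(c=1) 52(c=1) 75(c=1) 54(c=1) 4(c=1) 61(c=2)]
  8. access 48: MISS. Cache: [34(c=1) 52(c=1) 75(c=1) 54(c=1) 4(c=1) 48(c=1) 61(c=2)]
  9. access 40: MISS. Cache: [34(c=1) 52(c=1) 75(c=1) 54(c=1) 4(c=1) 48(c=1) 40(c=1) 61(c=2)]
  10. access 40: HIT, count now 2. Cache: [34(c=1) 52(c=1) 75(c=1) 54(c=1) 4(c=1) 48(c=1) 61(c=2) 40(c=2)]
  11. access 61: HIT, count now 3. Cache: [34(c=1) 52(c=1) 75(c=1) 54(c=1) 4(c=1) 48(c=1) 40(c=2) 61(c=3)]
  12. access 61: HIT, count now 4. Cache: [34(c=1) 52(c=1) 75(c=1) 54(c=1) 4(c=1) 48(c=1) 40(c=2) 61(c=4)]
  13. access 61: HIT, count now 5. Cache: [34(c=1) 52(c=1) 75(c=1) 54(c=1) 4(c=1) 48(c=1) 40(c=2) 61(c=5)]
  14. access 48: HIT, count now 2. Cache: [34(c=1) 52(c=1) 75(c=1) 54(c=1) 4(c=1) 40(c=2) 48(c=2) 61(c=5)]
  15. access 4: HIT, count now 2. Cache: [34(c=1) 52(c=1) 75(c=1) 54(c=1) 40(c=2) 48(c=2) 4(c=2) 61(c=5)]
  16. access 84: MISS, evict 34(c=1). Cache: [52(c=1) 75(c=1) 54(c=1) 84(c=1) 40(c=2) 48(c=2) 4(c=2) 61(c=5)]
  17. access 27: MISS, evict 52(c=1). Cache: [75(c=1) 54(c=1) 84(c=1) 27(c=1) 40(c=2) 48(c=2) 4(c=2) 61(c=5)]
  18. access 61: HIT, count now 6. Cache: [75(c=1) 54(c=1) 84(c=1) 27(c=1) 40(c=2) 48(c=2) 4(c=2) 61(c=6)]
  19. access 61: HIT, count now 7. Cache: [75(c=1) 54(c=1) 84(c=1) 27(c=1) 40(c=2) 48(c=2) 4(c=2) 61(c=7)]
  20. access 29: MISS, evict 75(c=1). Cache: [54(c=1) 84(c=1) 27(c=1) 29(c=1) 40(c=2) 48(c=2) 4(c=2) 61(c=7)]
  21. access 84: HIT, count now 2. Cache: [54(c=1) 27(c=1) 29(c=1) 40(c=2) 48(c=2) 4(c=2) 84(c=2) 61(c=7)]
  22. access 61: HIT, count now 8. Cache: [54(c=1) 27(c=1) 29(c=1) 40(c=2) 48(c=2) 4(c=2) 84(c=2) 61(c=8)]
  23. access 29: HIT, count now 2. Cache: [54(c=1) 27(c=1) 40(c=2) 48(c=2) 4(c=2) 84(c=2) 29(c=2) 61(c=8)]
Total: 12 hits, 11 misses, 3 evictions

Answer: 54 27 40 48 4 84 29 61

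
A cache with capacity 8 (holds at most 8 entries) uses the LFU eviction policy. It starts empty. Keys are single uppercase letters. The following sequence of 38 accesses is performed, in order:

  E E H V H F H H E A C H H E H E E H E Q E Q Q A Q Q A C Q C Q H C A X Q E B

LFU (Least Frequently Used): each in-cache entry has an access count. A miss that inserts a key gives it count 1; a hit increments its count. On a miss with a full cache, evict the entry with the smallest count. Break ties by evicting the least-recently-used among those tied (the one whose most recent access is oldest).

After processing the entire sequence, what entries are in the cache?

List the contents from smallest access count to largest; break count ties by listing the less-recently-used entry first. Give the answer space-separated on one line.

Answer: F X B C A Q H E

Derivation:
LFU simulation (capacity=8):
  1. access E: MISS. Cache: [E(c=1)]
  2. access E: HIT, count now 2. Cache: [E(c=2)]
  3. access H: MISS. Cache: [H(c=1) E(c=2)]
  4. access V: MISS. Cache: [H(c=1) V(c=1) E(c=2)]
  5. access H: HIT, count now 2. Cache: [V(c=1) E(c=2) H(c=2)]
  6. access F: MISS. Cache: [V(c=1) F(c=1) E(c=2) H(c=2)]
  7. access H: HIT, count now 3. Cache: [V(c=1) F(c=1) E(c=2) H(c=3)]
  8. access H: HIT, count now 4. Cache: [V(c=1) F(c=1) E(c=2) H(c=4)]
  9. access E: HIT, count now 3. Cache: [V(c=1) F(c=1) E(c=3) H(c=4)]
  10. access A: MISS. Cache: [V(c=1) F(c=1) A(c=1) E(c=3) H(c=4)]
  11. access C: MISS. Cache: [V(c=1) F(c=1) A(c=1) C(c=1) E(c=3) H(c=4)]
  12. access H: HIT, count now 5. Cache: [V(c=1) F(c=1) A(c=1) C(c=1) E(c=3) H(c=5)]
  13. access H: HIT, count now 6. Cache: [V(c=1) F(c=1) A(c=1) C(c=1) E(c=3) H(c=6)]
  14. access E: HIT, count now 4. Cache: [V(c=1) F(c=1) A(c=1) C(c=1) E(c=4) H(c=6)]
  15. access H: HIT, count now 7. Cache: [V(c=1) F(c=1) A(c=1) C(c=1) E(c=4) H(c=7)]
  16. access E: HIT, count now 5. Cache: [V(c=1) F(c=1) A(c=1) C(c=1) E(c=5) H(c=7)]
  17. access E: HIT, count now 6. Cache: [V(c=1) F(c=1) A(c=1) C(c=1) E(c=6) H(c=7)]
  18. access H: HIT, count now 8. Cache: [V(c=1) F(c=1) A(c=1) C(c=1) E(c=6) H(c=8)]
  19. access E: HIT, count now 7. Cache: [V(c=1) F(c=1) A(c=1) C(c=1) E(c=7) H(c=8)]
  20. access Q: MISS. Cache: [V(c=1) F(c=1) A(c=1) C(c=1) Q(c=1) E(c=7) H(c=8)]
  21. access E: HIT, count now 8. Cache: [V(c=1) F(c=1) A(c=1) C(c=1) Q(c=1) H(c=8) E(c=8)]
  22. access Q: HIT, count now 2. Cache: [V(c=1) F(c=1) A(c=1) C(c=1) Q(c=2) H(c=8) E(c=8)]
  23. access Q: HIT, count now 3. Cache: [V(c=1) F(c=1) A(c=1) C(c=1) Q(c=3) H(c=8) E(c=8)]
  24. access A: HIT, count now 2. Cache: [V(c=1) F(c=1) C(c=1) A(c=2) Q(c=3) H(c=8) E(c=8)]
  25. access Q: HIT, count now 4. Cache: [V(c=1) F(c=1) C(c=1) A(c=2) Q(c=4) H(c=8) E(c=8)]
  26. access Q: HIT, count now 5. Cache: [V(c=1) F(c=1) C(c=1) A(c=2) Q(c=5) H(c=8) E(c=8)]
  27. access A: HIT, count now 3. Cache: [V(c=1) F(c=1) C(c=1) A(c=3) Q(c=5) H(c=8) E(c=8)]
  28. access C: HIT, count now 2. Cache: [V(c=1) F(c=1) C(c=2) A(c=3) Q(c=5) H(c=8) E(c=8)]
  29. access Q: HIT, count now 6. Cache: [V(c=1) F(c=1) C(c=2) A(c=3) Q(c=6) H(c=8) E(c=8)]
  30. access C: HIT, count now 3. Cache: [V(c=1) F(c=1) A(c=3) C(c=3) Q(c=6) H(c=8) E(c=8)]
  31. access Q: HIT, count now 7. Cache: [V(c=1) F(c=1) A(c=3) C(c=3) Q(c=7) H(c=8) E(c=8)]
  32. access H: HIT, count now 9. Cache: [V(c=1) F(c=1) A(c=3) C(c=3) Q(c=7) E(c=8) H(c=9)]
  33. access C: HIT, count now 4. Cache: [V(c=1) F(c=1) A(c=3) C(c=4) Q(c=7) E(c=8) H(c=9)]
  34. access A: HIT, count now 4. Cache: [V(c=1) F(c=1) C(c=4) A(c=4) Q(c=7) E(c=8) H(c=9)]
  35. access X: MISS. Cache: [V(c=1) F(c=1) X(c=1) C(c=4) A(c=4) Q(c=7) E(c=8) H(c=9)]
  36. access Q: HIT, count now 8. Cache: [V(c=1) F(c=1) X(c=1) C(c=4) A(c=4) E(c=8) Q(c=8) H(c=9)]
  37. access E: HIT, count now 9. Cache: [V(c=1) F(c=1) X(c=1) C(c=4) A(c=4) Q(c=8) H(c=9) E(c=9)]
  38. access B: MISS, evict V(c=1). Cache: [F(c=1) X(c=1) B(c=1) C(c=4) A(c=4) Q(c=8) H(c=9) E(c=9)]
Total: 29 hits, 9 misses, 1 evictions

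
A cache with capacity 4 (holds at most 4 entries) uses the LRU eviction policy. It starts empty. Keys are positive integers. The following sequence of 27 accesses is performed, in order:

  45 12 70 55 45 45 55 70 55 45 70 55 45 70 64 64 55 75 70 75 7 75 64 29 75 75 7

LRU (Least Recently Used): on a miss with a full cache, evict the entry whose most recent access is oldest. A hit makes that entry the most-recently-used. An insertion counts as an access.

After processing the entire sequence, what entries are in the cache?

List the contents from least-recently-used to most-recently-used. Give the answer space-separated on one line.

Answer: 64 29 75 7

Derivation:
LRU simulation (capacity=4):
  1. access 45: MISS. Cache (LRU->MRU): [45]
  2. access 12: MISS. Cache (LRU->MRU): [45 12]
  3. access 70: MISS. Cache (LRU->MRU): [45 12 70]
  4. access 55: MISS. Cache (LRU->MRU): [45 12 70 55]
  5. access 45: HIT. Cache (LRU->MRU): [12 70 55 45]
  6. access 45: HIT. Cache (LRU->MRU): [12 70 55 45]
  7. access 55: HIT. Cache (LRU->MRU): [12 70 45 55]
  8. access 70: HIT. Cache (LRU->MRU): [12 45 55 70]
  9. access 55: HIT. Cache (LRU->MRU): [12 45 70 55]
  10. access 45: HIT. Cache (LRU->MRU): [12 70 55 45]
  11. access 70: HIT. Cache (LRU->MRU): [12 55 45 70]
  12. access 55: HIT. Cache (LRU->MRU): [12 45 70 55]
  13. access 45: HIT. Cache (LRU->MRU): [12 70 55 45]
  14. access 70: HIT. Cache (LRU->MRU): [12 55 45 70]
  15. access 64: MISS, evict 12. Cache (LRU->MRU): [55 45 70 64]
  16. access 64: HIT. Cache (LRU->MRU): [55 45 70 64]
  17. access 55: HIT. Cache (LRU->MRU): [45 70 64 55]
  18. access 75: MISS, evict 45. Cache (LRU->MRU): [70 64 55 75]
  19. access 70: HIT. Cache (LRU->MRU): [64 55 75 70]
  20. access 75: HIT. Cache (LRU->MRU): [64 55 70 75]
  21. access 7: MISS, evict 64. Cache (LRU->MRU): [55 70 75 7]
  22. access 75: HIT. Cache (LRU->MRU): [55 70 7 75]
  23. access 64: MISS, evict 55. Cache (LRU->MRU): [70 7 75 64]
  24. access 29: MISS, evict 70. Cache (LRU->MRU): [7 75 64 29]
  25. access 75: HIT. Cache (LRU->MRU): [7 64 29 75]
  26. access 75: HIT. Cache (LRU->MRU): [7 64 29 75]
  27. access 7: HIT. Cache (LRU->MRU): [64 29 75 7]
Total: 18 hits, 9 misses, 5 evictions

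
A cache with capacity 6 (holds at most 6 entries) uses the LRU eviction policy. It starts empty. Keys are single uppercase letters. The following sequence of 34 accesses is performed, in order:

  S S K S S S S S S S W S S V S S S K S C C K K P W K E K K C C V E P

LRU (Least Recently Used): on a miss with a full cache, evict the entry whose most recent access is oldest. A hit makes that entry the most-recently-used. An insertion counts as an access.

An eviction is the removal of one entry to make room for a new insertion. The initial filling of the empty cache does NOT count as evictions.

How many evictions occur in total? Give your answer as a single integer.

Answer: 2

Derivation:
LRU simulation (capacity=6):
  1. access S: MISS. Cache (LRU->MRU): [S]
  2. access S: HIT. Cache (LRU->MRU): [S]
  3. access K: MISS. Cache (LRU->MRU): [S K]
  4. access S: HIT. Cache (LRU->MRU): [K S]
  5. access S: HIT. Cache (LRU->MRU): [K S]
  6. access S: HIT. Cache (LRU->MRU): [K S]
  7. access S: HIT. Cache (LRU->MRU): [K S]
  8. access S: HIT. Cache (LRU->MRU): [K S]
  9. access S: HIT. Cache (LRU->MRU): [K S]
  10. access S: HIT. Cache (LRU->MRU): [K S]
  11. access W: MISS. Cache (LRU->MRU): [K S W]
  12. access S: HIT. Cache (LRU->MRU): [K W S]
  13. access S: HIT. Cache (LRU->MRU): [K W S]
  14. access V: MISS. Cache (LRU->MRU): [K W S V]
  15. access S: HIT. Cache (LRU->MRU): [K W V S]
  16. access S: HIT. Cache (LRU->MRU): [K W V S]
  17. access S: HIT. Cache (LRU->MRU): [K W V S]
  18. access K: HIT. Cache (LRU->MRU): [W V S K]
  19. access S: HIT. Cache (LRU->MRU): [W V K S]
  20. access C: MISS. Cache (LRU->MRU): [W V K S C]
  21. access C: HIT. Cache (LRU->MRU): [W V K S C]
  22. access K: HIT. Cache (LRU->MRU): [W V S C K]
  23. access K: HIT. Cache (LRU->MRU): [W V S C K]
  24. access P: MISS. Cache (LRU->MRU): [W V S C K P]
  25. access W: HIT. Cache (LRU->MRU): [V S C K P W]
  26. access K: HIT. Cache (LRU->MRU): [V S C P W K]
  27. access E: MISS, evict V. Cache (LRU->MRU): [S C P W K E]
  28. access K: HIT. Cache (LRU->MRU): [S C P W E K]
  29. access K: HIT. Cache (LRU->MRU): [S C P W E K]
  30. access C: HIT. Cache (LRU->MRU): [S P W E K C]
  31. access C: HIT. Cache (LRU->MRU): [S P W E K C]
  32. access V: MISS, evict S. Cache (LRU->MRU): [P W E K C V]
  33. access E: HIT. Cache (LRU->MRU): [P W K C V E]
  34. access P: HIT. Cache (LRU->MRU): [W K C V E P]
Total: 26 hits, 8 misses, 2 evictions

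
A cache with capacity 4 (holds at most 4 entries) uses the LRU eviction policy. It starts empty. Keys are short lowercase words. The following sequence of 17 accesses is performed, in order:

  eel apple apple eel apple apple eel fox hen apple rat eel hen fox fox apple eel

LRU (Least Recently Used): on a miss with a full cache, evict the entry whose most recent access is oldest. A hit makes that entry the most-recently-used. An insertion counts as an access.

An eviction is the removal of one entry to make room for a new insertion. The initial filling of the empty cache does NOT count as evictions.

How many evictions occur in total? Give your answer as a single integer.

LRU simulation (capacity=4):
  1. access eel: MISS. Cache (LRU->MRU): [eel]
  2. access apple: MISS. Cache (LRU->MRU): [eel apple]
  3. access apple: HIT. Cache (LRU->MRU): [eel apple]
  4. access eel: HIT. Cache (LRU->MRU): [apple eel]
  5. access apple: HIT. Cache (LRU->MRU): [eel apple]
  6. access apple: HIT. Cache (LRU->MRU): [eel apple]
  7. access eel: HIT. Cache (LRU->MRU): [apple eel]
  8. access fox: MISS. Cache (LRU->MRU): [apple eel fox]
  9. access hen: MISS. Cache (LRU->MRU): [apple eel fox hen]
  10. access apple: HIT. Cache (LRU->MRU): [eel fox hen apple]
  11. access rat: MISS, evict eel. Cache (LRU->MRU): [fox hen apple rat]
  12. access eel: MISS, evict fox. Cache (LRU->MRU): [hen apple rat eel]
  13. access hen: HIT. Cache (LRU->MRU): [apple rat eel hen]
  14. access fox: MISS, evict apple. Cache (LRU->MRU): [rat eel hen fox]
  15. access fox: HIT. Cache (LRU->MRU): [rat eel hen fox]
  16. access apple: MISS, evict rat. Cache (LRU->MRU): [eel hen fox apple]
  17. access eel: HIT. Cache (LRU->MRU): [hen fox apple eel]
Total: 9 hits, 8 misses, 4 evictions

Answer: 4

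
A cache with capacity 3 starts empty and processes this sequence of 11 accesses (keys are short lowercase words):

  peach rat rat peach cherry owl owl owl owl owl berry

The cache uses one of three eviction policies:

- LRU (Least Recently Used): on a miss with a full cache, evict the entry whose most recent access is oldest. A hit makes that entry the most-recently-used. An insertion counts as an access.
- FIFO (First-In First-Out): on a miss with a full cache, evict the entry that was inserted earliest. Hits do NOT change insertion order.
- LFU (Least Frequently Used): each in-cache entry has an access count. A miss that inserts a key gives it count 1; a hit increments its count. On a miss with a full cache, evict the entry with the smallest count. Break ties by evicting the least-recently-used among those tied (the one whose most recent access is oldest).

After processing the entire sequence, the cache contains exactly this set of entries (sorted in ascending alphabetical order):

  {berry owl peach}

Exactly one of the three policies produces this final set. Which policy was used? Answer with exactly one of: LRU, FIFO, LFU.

Simulating under each policy and comparing final sets:
  LRU: final set = {berry cherry owl} -> differs
  FIFO: final set = {berry cherry owl} -> differs
  LFU: final set = {berry owl peach} -> MATCHES target
Only LFU produces the target set.

Answer: LFU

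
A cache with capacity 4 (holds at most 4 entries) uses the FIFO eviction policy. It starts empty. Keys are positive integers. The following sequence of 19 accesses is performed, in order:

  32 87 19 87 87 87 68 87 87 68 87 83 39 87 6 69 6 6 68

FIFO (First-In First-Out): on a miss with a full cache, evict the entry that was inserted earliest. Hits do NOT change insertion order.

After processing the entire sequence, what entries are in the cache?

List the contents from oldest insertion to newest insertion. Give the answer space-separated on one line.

FIFO simulation (capacity=4):
  1. access 32: MISS. Cache (old->new): [32]
  2. access 87: MISS. Cache (old->new): [32 87]
  3. access 19: MISS. Cache (old->new): [32 87 19]
  4. access 87: HIT. Cache (old->new): [32 87 19]
  5. access 87: HIT. Cache (old->new): [32 87 19]
  6. access 87: HIT. Cache (old->new): [32 87 19]
  7. access 68: MISS. Cache (old->new): [32 87 19 68]
  8. access 87: HIT. Cache (old->new): [32 87 19 68]
  9. access 87: HIT. Cache (old->new): [32 87 19 68]
  10. access 68: HIT. Cache (old->new): [32 87 19 68]
  11. access 87: HIT. Cache (old->new): [32 87 19 68]
  12. access 83: MISS, evict 32. Cache (old->new): [87 19 68 83]
  13. access 39: MISS, evict 87. Cache (old->new): [19 68 83 39]
  14. access 87: MISS, evict 19. Cache (old->new): [68 83 39 87]
  15. access 6: MISS, evict 68. Cache (old->new): [83 39 87 6]
  16. access 69: MISS, evict 83. Cache (old->new): [39 87 6 69]
  17. access 6: HIT. Cache (old->new): [39 87 6 69]
  18. access 6: HIT. Cache (old->new): [39 87 6 69]
  19. access 68: MISS, evict 39. Cache (old->new): [87 6 69 68]
Total: 9 hits, 10 misses, 6 evictions

Answer: 87 6 69 68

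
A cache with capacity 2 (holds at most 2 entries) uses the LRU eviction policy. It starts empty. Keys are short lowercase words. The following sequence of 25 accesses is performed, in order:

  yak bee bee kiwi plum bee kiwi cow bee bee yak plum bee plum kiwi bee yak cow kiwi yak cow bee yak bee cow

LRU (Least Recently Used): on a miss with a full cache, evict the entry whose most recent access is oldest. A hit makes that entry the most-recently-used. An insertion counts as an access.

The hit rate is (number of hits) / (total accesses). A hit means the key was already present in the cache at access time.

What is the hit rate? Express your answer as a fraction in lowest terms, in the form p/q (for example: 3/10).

Answer: 4/25

Derivation:
LRU simulation (capacity=2):
  1. access yak: MISS. Cache (LRU->MRU): [yak]
  2. access bee: MISS. Cache (LRU->MRU): [yak bee]
  3. access bee: HIT. Cache (LRU->MRU): [yak bee]
  4. access kiwi: MISS, evict yak. Cache (LRU->MRU): [bee kiwi]
  5. access plum: MISS, evict bee. Cache (LRU->MRU): [kiwi plum]
  6. access bee: MISS, evict kiwi. Cache (LRU->MRU): [plum bee]
  7. access kiwi: MISS, evict plum. Cache (LRU->MRU): [bee kiwi]
  8. access cow: MISS, evict bee. Cache (LRU->MRU): [kiwi cow]
  9. access bee: MISS, evict kiwi. Cache (LRU->MRU): [cow bee]
  10. access bee: HIT. Cache (LRU->MRU): [cow bee]
  11. access yak: MISS, evict cow. Cache (LRU->MRU): [bee yak]
  12. access plum: MISS, evict bee. Cache (LRU->MRU): [yak plum]
  13. access bee: MISS, evict yak. Cache (LRU->MRU): [plum bee]
  14. access plum: HIT. Cache (LRU->MRU): [bee plum]
  15. access kiwi: MISS, evict bee. Cache (LRU->MRU): [plum kiwi]
  16. access bee: MISS, evict plum. Cache (LRU->MRU): [kiwi bee]
  17. access yak: MISS, evict kiwi. Cache (LRU->MRU): [bee yak]
  18. access cow: MISS, evict bee. Cache (LRU->MRU): [yak cow]
  19. access kiwi: MISS, evict yak. Cache (LRU->MRU): [cow kiwi]
  20. access yak: MISS, evict cow. Cache (LRU->MRU): [kiwi yak]
  21. access cow: MISS, evict kiwi. Cache (LRU->MRU): [yak cow]
  22. access bee: MISS, evict yak. Cache (LRU->MRU): [cow bee]
  23. access yak: MISS, evict cow. Cache (LRU->MRU): [bee yak]
  24. access bee: HIT. Cache (LRU->MRU): [yak bee]
  25. access cow: MISS, evict yak. Cache (LRU->MRU): [bee cow]
Total: 4 hits, 21 misses, 19 evictions

Hit rate = 4/25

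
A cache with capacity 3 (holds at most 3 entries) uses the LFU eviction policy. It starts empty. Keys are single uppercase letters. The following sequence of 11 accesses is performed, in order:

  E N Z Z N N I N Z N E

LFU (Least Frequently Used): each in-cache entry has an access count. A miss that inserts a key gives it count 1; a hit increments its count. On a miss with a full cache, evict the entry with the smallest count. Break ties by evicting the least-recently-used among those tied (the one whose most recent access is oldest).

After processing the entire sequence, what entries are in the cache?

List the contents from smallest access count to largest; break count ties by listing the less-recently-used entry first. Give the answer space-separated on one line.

Answer: E Z N

Derivation:
LFU simulation (capacity=3):
  1. access E: MISS. Cache: [E(c=1)]
  2. access N: MISS. Cache: [E(c=1) N(c=1)]
  3. access Z: MISS. Cache: [E(c=1) N(c=1) Z(c=1)]
  4. access Z: HIT, count now 2. Cache: [E(c=1) N(c=1) Z(c=2)]
  5. access N: HIT, count now 2. Cache: [E(c=1) Z(c=2) N(c=2)]
  6. access N: HIT, count now 3. Cache: [E(c=1) Z(c=2) N(c=3)]
  7. access I: MISS, evict E(c=1). Cache: [I(c=1) Z(c=2) N(c=3)]
  8. access N: HIT, count now 4. Cache: [I(c=1) Z(c=2) N(c=4)]
  9. access Z: HIT, count now 3. Cache: [I(c=1) Z(c=3) N(c=4)]
  10. access N: HIT, count now 5. Cache: [I(c=1) Z(c=3) N(c=5)]
  11. access E: MISS, evict I(c=1). Cache: [E(c=1) Z(c=3) N(c=5)]
Total: 6 hits, 5 misses, 2 evictions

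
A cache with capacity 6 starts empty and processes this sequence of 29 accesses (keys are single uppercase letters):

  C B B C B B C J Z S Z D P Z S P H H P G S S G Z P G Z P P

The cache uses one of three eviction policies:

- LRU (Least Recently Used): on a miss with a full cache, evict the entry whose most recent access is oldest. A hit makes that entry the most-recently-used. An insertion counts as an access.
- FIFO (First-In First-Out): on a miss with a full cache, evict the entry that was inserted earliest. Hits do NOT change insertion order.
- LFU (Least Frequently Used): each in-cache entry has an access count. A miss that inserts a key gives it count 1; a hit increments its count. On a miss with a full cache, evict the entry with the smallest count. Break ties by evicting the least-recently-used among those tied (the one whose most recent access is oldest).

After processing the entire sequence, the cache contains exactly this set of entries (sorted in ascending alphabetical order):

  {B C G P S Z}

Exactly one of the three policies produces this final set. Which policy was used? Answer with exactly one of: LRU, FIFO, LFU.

Simulating under each policy and comparing final sets:
  LRU: final set = {D G H P S Z} -> differs
  FIFO: final set = {D G H P S Z} -> differs
  LFU: final set = {B C G P S Z} -> MATCHES target
Only LFU produces the target set.

Answer: LFU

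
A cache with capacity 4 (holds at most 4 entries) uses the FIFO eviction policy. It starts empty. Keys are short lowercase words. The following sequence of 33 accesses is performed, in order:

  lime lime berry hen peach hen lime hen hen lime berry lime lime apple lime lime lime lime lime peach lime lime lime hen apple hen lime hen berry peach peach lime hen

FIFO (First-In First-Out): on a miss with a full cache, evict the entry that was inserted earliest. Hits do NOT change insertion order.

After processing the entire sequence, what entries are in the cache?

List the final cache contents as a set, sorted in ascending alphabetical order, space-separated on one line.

FIFO simulation (capacity=4):
  1. access lime: MISS. Cache (old->new): [lime]
  2. access lime: HIT. Cache (old->new): [lime]
  3. access berry: MISS. Cache (old->new): [lime berry]
  4. access hen: MISS. Cache (old->new): [lime berry hen]
  5. access peach: MISS. Cache (old->new): [lime berry hen peach]
  6. access hen: HIT. Cache (old->new): [lime berry hen peach]
  7. access lime: HIT. Cache (old->new): [lime berry hen peach]
  8. access hen: HIT. Cache (old->new): [lime berry hen peach]
  9. access hen: HIT. Cache (old->new): [lime berry hen peach]
  10. access lime: HIT. Cache (old->new): [lime berry hen peach]
  11. access berry: HIT. Cache (old->new): [lime berry hen peach]
  12. access lime: HIT. Cache (old->new): [lime berry hen peach]
  13. access lime: HIT. Cache (old->new): [lime berry hen peach]
  14. access apple: MISS, evict lime. Cache (old->new): [berry hen peach apple]
  15. access lime: MISS, evict berry. Cache (old->new): [hen peach apple lime]
  16. access lime: HIT. Cache (old->new): [hen peach apple lime]
  17. access lime: HIT. Cache (old->new): [hen peach apple lime]
  18. access lime: HIT. Cache (old->new): [hen peach apple lime]
  19. access lime: HIT. Cache (old->new): [hen peach apple lime]
  20. access peach: HIT. Cache (old->new): [hen peach apple lime]
  21. access lime: HIT. Cache (old->new): [hen peach apple lime]
  22. access lime: HIT. Cache (old->new): [hen peach apple lime]
  23. access lime: HIT. Cache (old->new): [hen peach apple lime]
  24. access hen: HIT. Cache (old->new): [hen peach apple lime]
  25. access apple: HIT. Cache (old->new): [hen peach apple lime]
  26. access hen: HIT. Cache (old->new): [hen peach apple lime]
  27. access lime: HIT. Cache (old->new): [hen peach apple lime]
  28. access hen: HIT. Cache (old->new): [hen peach apple lime]
  29. access berry: MISS, evict hen. Cache (old->new): [peach apple lime berry]
  30. access peach: HIT. Cache (old->new): [peach apple lime berry]
  31. access peach: HIT. Cache (old->new): [peach apple lime berry]
  32. access lime: HIT. Cache (old->new): [peach apple lime berry]
  33. access hen: MISS, evict peach. Cache (old->new): [apple lime berry hen]
Total: 25 hits, 8 misses, 4 evictions

Answer: apple berry hen lime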